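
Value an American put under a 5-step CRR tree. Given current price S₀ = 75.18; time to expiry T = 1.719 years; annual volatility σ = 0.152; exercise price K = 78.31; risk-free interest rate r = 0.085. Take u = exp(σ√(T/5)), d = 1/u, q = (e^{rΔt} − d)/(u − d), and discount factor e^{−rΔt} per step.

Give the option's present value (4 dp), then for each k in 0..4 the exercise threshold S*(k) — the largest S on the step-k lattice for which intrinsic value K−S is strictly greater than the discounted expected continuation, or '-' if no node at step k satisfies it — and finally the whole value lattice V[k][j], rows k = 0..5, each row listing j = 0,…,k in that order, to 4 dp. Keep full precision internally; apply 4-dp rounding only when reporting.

Δt=0.34380  u=1.09322  d=0.91473  q=0.64388  discount=0.97120
step 5 (expiry): payoffs max(K−S,0) = 30.1628 20.7682 9.5405 0.0000 0.0000 0.0000
step 4: (k=4,j=0): S=52.6353, (K−S)⁺=25.6747, hold=23.4193 ⇒ V=25.6747 exercise | (k=4,j=1): S=62.9057, (K−S)⁺=15.4043, hold=13.1490 ⇒ V=15.4043 exercise | (k=4,j=2): S=75.1800, (K−S)⁺=3.1300, hold=3.2997 ⇒ V=3.2997 continue | (k=4,j=3): S=89.8493, (K−S)⁺=0.0000, hold=0.0000 ⇒ V=0.0000 continue | (k=4,j=4): S=107.3809, (K−S)⁺=0.0000, hold=0.0000 ⇒ V=0.0000 continue  boundary S*=62.9057
step 3: (k=3,j=0): S=57.5418, (K−S)⁺=20.7682, hold=18.5128 ⇒ V=20.7682 exercise | (k=3,j=1): S=68.7695, (K−S)⁺=9.5405, hold=7.3913 ⇒ V=9.5405 exercise | (k=3,j=2): S=82.1880, (K−S)⁺=0.0000, hold=1.1413 ⇒ V=1.1413 continue | (k=3,j=3): S=98.2248, (K−S)⁺=0.0000, hold=0.0000 ⇒ V=0.0000 continue  boundary S*=68.7695
step 2: (k=2,j=0): S=62.9057, (K−S)⁺=15.4043, hold=13.1490 ⇒ V=15.4043 exercise | (k=2,j=1): S=75.1800, (K−S)⁺=3.1300, hold=4.0134 ⇒ V=4.0134 continue | (k=2,j=2): S=89.8493, (K−S)⁺=0.0000, hold=0.3947 ⇒ V=0.3947 continue  boundary S*=62.9057
step 1: (k=1,j=0): S=68.7695, (K−S)⁺=9.5405, hold=7.8375 ⇒ V=9.5405 exercise | (k=1,j=1): S=82.1880, (K−S)⁺=0.0000, hold=1.6349 ⇒ V=1.6349 continue  boundary S*=68.7695
step 0: (k=0,j=0): S=75.1800, (K−S)⁺=3.1300, hold=4.3221 ⇒ V=4.3221 continue  boundary S*=-

price = 4.3221
boundary = - 68.7695 62.9057 68.7695 62.9057
tree:
4.3221
9.5405 1.6349
15.4043 4.0134 0.3947
20.7682 9.5405 1.1413 0.0000
25.6747 15.4043 3.2997 0.0000 0.0000
30.1628 20.7682 9.5405 0.0000 0.0000 0.0000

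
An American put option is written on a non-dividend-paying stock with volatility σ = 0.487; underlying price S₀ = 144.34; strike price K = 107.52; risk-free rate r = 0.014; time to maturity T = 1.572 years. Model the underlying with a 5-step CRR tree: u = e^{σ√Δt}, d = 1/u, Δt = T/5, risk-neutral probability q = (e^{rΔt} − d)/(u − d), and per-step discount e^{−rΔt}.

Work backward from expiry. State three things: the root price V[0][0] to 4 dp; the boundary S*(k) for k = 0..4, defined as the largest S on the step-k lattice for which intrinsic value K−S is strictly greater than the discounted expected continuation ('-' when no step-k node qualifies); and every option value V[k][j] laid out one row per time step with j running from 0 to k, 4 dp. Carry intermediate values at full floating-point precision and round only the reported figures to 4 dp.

Δt=0.31440, u=1.31399, d=0.76104, q=0.44013, disc=e^(-rΔt)=0.99561
k=5 terminal: V=max(K-S,0) → 70.6708 43.8974 0.0000 0.0000 0.0000 0.0000
k=4: j=0 S=48.4194 intr=59.1006 cont=58.6284 V=59.1006[EX]; j=1 S=83.5994 intr=23.9206 cont=24.4688 V=24.4688[hold]; j=2 S=144.3400 intr=0.0000 cont=0.0000 V=0.0000[hold]; j=3 S=249.2127 intr=0.0000 cont=0.0000 V=0.0000[hold]; j=4 S=430.2826 intr=0.0000 cont=0.0000 V=0.0000[hold]  S*(4)=48.4194
k=3: j=0 S=63.6226 intr=43.8974 cont=43.6654 V=43.8974[EX]; j=1 S=109.8487 intr=0.0000 cont=13.6391 V=13.6391[hold]; j=2 S=189.6612 intr=0.0000 cont=0.0000 V=0.0000[hold]; j=3 S=327.4628 intr=0.0000 cont=0.0000 V=0.0000[hold]  S*(3)=63.6226
k=2: j=0 S=83.5994 intr=23.9206 cont=30.4455 V=30.4455[hold]; j=1 S=144.3400 intr=0.0000 cont=7.6026 V=7.6026[hold]; j=2 S=249.2127 intr=0.0000 cont=0.0000 V=0.0000[hold]  S*(2)=-
k=1: j=0 S=109.8487 intr=0.0000 cont=20.3020 V=20.3020[hold]; j=1 S=189.6612 intr=0.0000 cont=4.2377 V=4.2377[hold]  S*(1)=-
k=0: j=0 S=144.3400 intr=0.0000 cont=13.1735 V=13.1735[hold]  S*(0)=-

price = 13.1735
boundary = - - - 63.6226 48.4194
tree:
13.1735
20.3020 4.2377
30.4455 7.6026 0.0000
43.8974 13.6391 0.0000 0.0000
59.1006 24.4688 0.0000 0.0000 0.0000
70.6708 43.8974 0.0000 0.0000 0.0000 0.0000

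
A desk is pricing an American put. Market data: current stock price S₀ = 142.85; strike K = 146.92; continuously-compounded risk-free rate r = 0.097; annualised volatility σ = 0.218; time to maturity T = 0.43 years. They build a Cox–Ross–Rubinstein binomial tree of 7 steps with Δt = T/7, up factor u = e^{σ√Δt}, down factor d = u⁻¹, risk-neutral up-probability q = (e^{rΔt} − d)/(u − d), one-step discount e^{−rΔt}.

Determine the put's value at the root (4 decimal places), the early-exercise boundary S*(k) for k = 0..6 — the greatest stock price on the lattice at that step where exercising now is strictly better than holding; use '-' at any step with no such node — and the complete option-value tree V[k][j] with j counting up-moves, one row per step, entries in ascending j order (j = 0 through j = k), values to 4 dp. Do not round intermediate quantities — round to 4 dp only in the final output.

price = 8.0728
boundary = - - 128.2182 121.4743 128.2182 135.3365 128.2182
tree:
8.0728
12.5157 4.4041
18.7018 7.4216 1.9004
25.4457 12.0574 3.5826 0.4987
31.8349 18.7018 6.5707 1.0948 0.0000
37.8881 25.4457 11.5835 2.4034 0.0000 0.0000
43.6228 31.8349 18.7018 5.2763 0.0000 0.0000 0.0000
49.0560 37.8881 25.4457 11.5835 0.0000 0.0000 0.0000 0.0000

Δt=0.06143  u=1.05552  d=0.94740  q=0.54177  discount=0.99406
step 7 (expiry): payoffs max(K−S,0) = 49.0560 37.8881 25.4457 11.5835 0.0000 0.0000 0.0000 0.0000
step 6: (k=6,j=0): S=103.2972, (K−S)⁺=43.6228, hold=42.7500 ⇒ V=43.6228 exercise | (k=6,j=1): S=115.0851, (K−S)⁺=31.8349, hold=30.9621 ⇒ V=31.8349 exercise | (k=6,j=2): S=128.2182, (K−S)⁺=18.7018, hold=17.8290 ⇒ V=18.7018 exercise | (k=6,j=3): S=142.8500, (K−S)⁺=4.0700, hold=5.2763 ⇒ V=5.2763 continue | (k=6,j=4): S=159.1515, (K−S)⁺=0.0000, hold=0.0000 ⇒ V=0.0000 continue | (k=6,j=5): S=177.3133, (K−S)⁺=0.0000, hold=0.0000 ⇒ V=0.0000 continue | (k=6,j=6): S=197.5477, (K−S)⁺=0.0000, hold=0.0000 ⇒ V=0.0000 continue  boundary S*=128.2182
step 5: (k=5,j=0): S=109.0319, (K−S)⁺=37.8881, hold=37.0152 ⇒ V=37.8881 exercise | (k=5,j=1): S=121.4743, (K−S)⁺=25.4457, hold=24.5729 ⇒ V=25.4457 exercise | (k=5,j=2): S=135.3365, (K−S)⁺=11.5835, hold=11.3603 ⇒ V=11.5835 exercise | (k=5,j=3): S=150.7806, (K−S)⁺=0.0000, hold=2.4034 ⇒ V=2.4034 continue | (k=5,j=4): S=167.9872, (K−S)⁺=0.0000, hold=0.0000 ⇒ V=0.0000 continue | (k=5,j=5): S=187.1573, (K−S)⁺=0.0000, hold=0.0000 ⇒ V=0.0000 continue  boundary S*=135.3365
step 4: (k=4,j=0): S=115.0851, (K−S)⁺=31.8349, hold=30.9621 ⇒ V=31.8349 exercise | (k=4,j=1): S=128.2182, (K−S)⁺=18.7018, hold=17.8290 ⇒ V=18.7018 exercise | (k=4,j=2): S=142.8500, (K−S)⁺=4.0700, hold=6.5707 ⇒ V=6.5707 continue | (k=4,j=3): S=159.1515, (K−S)⁺=0.0000, hold=1.0948 ⇒ V=1.0948 continue | (k=4,j=4): S=177.3133, (K−S)⁺=0.0000, hold=0.0000 ⇒ V=0.0000 continue  boundary S*=128.2182
step 3: (k=3,j=0): S=121.4743, (K−S)⁺=25.4457, hold=24.5729 ⇒ V=25.4457 exercise | (k=3,j=1): S=135.3365, (K−S)⁺=11.5835, hold=12.0574 ⇒ V=12.0574 continue | (k=3,j=2): S=150.7806, (K−S)⁺=0.0000, hold=3.5826 ⇒ V=3.5826 continue | (k=3,j=3): S=167.9872, (K−S)⁺=0.0000, hold=0.4987 ⇒ V=0.4987 continue  boundary S*=121.4743
step 2: (k=2,j=0): S=128.2182, (K−S)⁺=18.7018, hold=18.0842 ⇒ V=18.7018 exercise | (k=2,j=1): S=142.8500, (K−S)⁺=4.0700, hold=7.4216 ⇒ V=7.4216 continue | (k=2,j=2): S=159.1515, (K−S)⁺=0.0000, hold=1.9004 ⇒ V=1.9004 continue  boundary S*=128.2182
step 1: (k=1,j=0): S=135.3365, (K−S)⁺=11.5835, hold=12.5157 ⇒ V=12.5157 continue | (k=1,j=1): S=150.7806, (K−S)⁺=0.0000, hold=4.4041 ⇒ V=4.4041 continue  boundary S*=-
step 0: (k=0,j=0): S=142.8500, (K−S)⁺=4.0700, hold=8.0728 ⇒ V=8.0728 continue  boundary S*=-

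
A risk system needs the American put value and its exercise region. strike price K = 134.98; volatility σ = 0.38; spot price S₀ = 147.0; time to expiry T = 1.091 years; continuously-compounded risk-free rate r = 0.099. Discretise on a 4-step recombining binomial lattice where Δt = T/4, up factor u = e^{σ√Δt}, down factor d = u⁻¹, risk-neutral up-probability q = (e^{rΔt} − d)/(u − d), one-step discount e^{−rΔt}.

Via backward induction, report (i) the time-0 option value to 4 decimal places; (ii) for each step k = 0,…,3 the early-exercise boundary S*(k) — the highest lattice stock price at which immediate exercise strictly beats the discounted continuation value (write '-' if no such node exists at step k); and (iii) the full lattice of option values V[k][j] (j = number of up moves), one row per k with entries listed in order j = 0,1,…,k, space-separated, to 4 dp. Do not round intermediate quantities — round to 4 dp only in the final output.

price = 11.6658
boundary = - - 98.8416 81.0497
tree:
11.6658
20.9188 3.7074
36.1384 7.9196 0.0000
53.9303 16.9175 0.0000 0.0000
68.5197 36.1384 0.0000 0.0000 0.0000

Δt=0.27275  u=1.21952  d=0.82000  q=0.51905  discount=0.97336
step 4 (expiry): payoffs max(K−S,0) = 68.5197 36.1384 0.0000 0.0000 0.0000
step 3: (k=3,j=0): S=81.0497, (K−S)⁺=53.9303, hold=50.3343 ⇒ V=53.9303 exercise | (k=3,j=1): S=120.5393, (K−S)⁺=14.4407, hold=16.9175 ⇒ V=16.9175 continue | (k=3,j=2): S=179.2693, (K−S)⁺=0.0000, hold=0.0000 ⇒ V=0.0000 continue | (k=3,j=3): S=266.6143, (K−S)⁺=0.0000, hold=0.0000 ⇒ V=0.0000 continue  boundary S*=81.0497
step 2: (k=2,j=0): S=98.8416, (K−S)⁺=36.1384, hold=33.7937 ⇒ V=36.1384 exercise | (k=2,j=1): S=147.0000, (K−S)⁺=0.0000, hold=7.9196 ⇒ V=7.9196 continue | (k=2,j=2): S=218.6224, (K−S)⁺=0.0000, hold=0.0000 ⇒ V=0.0000 continue  boundary S*=98.8416
step 1: (k=1,j=0): S=120.5393, (K−S)⁺=14.4407, hold=20.9188 ⇒ V=20.9188 continue | (k=1,j=1): S=179.2693, (K−S)⁺=0.0000, hold=3.7074 ⇒ V=3.7074 continue  boundary S*=-
step 0: (k=0,j=0): S=147.0000, (K−S)⁺=0.0000, hold=11.6658 ⇒ V=11.6658 continue  boundary S*=-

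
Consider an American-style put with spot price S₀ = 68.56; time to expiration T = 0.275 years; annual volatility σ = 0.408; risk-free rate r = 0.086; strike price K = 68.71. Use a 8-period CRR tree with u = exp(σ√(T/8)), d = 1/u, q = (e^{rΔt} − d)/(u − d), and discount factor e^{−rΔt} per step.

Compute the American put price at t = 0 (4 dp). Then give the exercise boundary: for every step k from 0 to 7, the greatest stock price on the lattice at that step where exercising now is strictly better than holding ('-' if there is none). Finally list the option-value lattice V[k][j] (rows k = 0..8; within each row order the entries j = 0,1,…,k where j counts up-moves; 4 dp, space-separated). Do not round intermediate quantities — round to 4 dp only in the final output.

Δt=0.03438  u=1.07858  d=0.92715  q=0.50065  discount=0.99705
step 8 (expiry): payoffs max(K−S,0) = 31.2772 25.1631 18.0504 9.7760 0.1500 0.0000 0.0000 0.0000 0.0000
step 7: (k=7,j=0): S=40.3743, (K−S)⁺=28.3357, hold=28.1329 ⇒ V=28.3357 exercise | (k=7,j=1): S=46.9688, (K−S)⁺=21.7412, hold=21.5384 ⇒ V=21.7412 exercise | (k=7,j=2): S=54.6404, (K−S)⁺=14.0696, hold=13.8668 ⇒ V=14.0696 exercise | (k=7,j=3): S=63.5651, (K−S)⁺=5.1449, hold=4.9421 ⇒ V=5.1449 exercise | (k=7,j=4): S=73.9474, (K−S)⁺=0.0000, hold=0.0747 ⇒ V=0.0747 continue | (k=7,j=5): S=86.0256, (K−S)⁺=0.0000, hold=0.0000 ⇒ V=0.0000 continue | (k=7,j=6): S=100.0766, (K−S)⁺=0.0000, hold=0.0000 ⇒ V=0.0000 continue | (k=7,j=7): S=116.4225, (K−S)⁺=0.0000, hold=0.0000 ⇒ V=0.0000 continue  boundary S*=63.5651
step 6: (k=6,j=0): S=43.5469, (K−S)⁺=25.1631, hold=24.9603 ⇒ V=25.1631 exercise | (k=6,j=1): S=50.6596, (K−S)⁺=18.0504, hold=17.8476 ⇒ V=18.0504 exercise | (k=6,j=2): S=58.9340, (K−S)⁺=9.7760, hold=9.5731 ⇒ V=9.7760 exercise | (k=6,j=3): S=68.5600, (K−S)⁺=0.1500, hold=2.5988 ⇒ V=2.5988 continue | (k=6,j=4): S=79.7582, (K−S)⁺=0.0000, hold=0.0372 ⇒ V=0.0372 continue | (k=6,j=5): S=92.7855, (K−S)⁺=0.0000, hold=0.0000 ⇒ V=0.0000 continue | (k=6,j=6): S=107.9406, (K−S)⁺=0.0000, hold=0.0000 ⇒ V=0.0000 continue  boundary S*=58.9340
step 5: (k=5,j=0): S=46.9688, (K−S)⁺=21.7412, hold=21.5384 ⇒ V=21.7412 exercise | (k=5,j=1): S=54.6404, (K−S)⁺=14.0696, hold=13.8668 ⇒ V=14.0696 exercise | (k=5,j=2): S=63.5651, (K−S)⁺=5.1449, hold=6.1645 ⇒ V=6.1645 continue | (k=5,j=3): S=73.9474, (K−S)⁺=0.0000, hold=1.3125 ⇒ V=1.3125 continue | (k=5,j=4): S=86.0256, (K−S)⁺=0.0000, hold=0.0185 ⇒ V=0.0185 continue | (k=5,j=5): S=100.0766, (K−S)⁺=0.0000, hold=0.0000 ⇒ V=0.0000 continue  boundary S*=54.6404
step 4: (k=4,j=0): S=50.6596, (K−S)⁺=18.0504, hold=17.8476 ⇒ V=18.0504 exercise | (k=4,j=1): S=58.9340, (K−S)⁺=9.7760, hold=10.0821 ⇒ V=10.0821 continue | (k=4,j=2): S=68.5600, (K−S)⁺=0.1500, hold=3.7243 ⇒ V=3.7243 continue | (k=4,j=3): S=79.7582, (K−S)⁺=0.0000, hold=0.6627 ⇒ V=0.6627 continue | (k=4,j=4): S=92.7855, (K−S)⁺=0.0000, hold=0.0092 ⇒ V=0.0092 continue  boundary S*=50.6596
step 3: (k=3,j=0): S=54.6404, (K−S)⁺=14.0696, hold=14.0196 ⇒ V=14.0696 exercise | (k=3,j=1): S=63.5651, (K−S)⁺=5.1449, hold=6.8787 ⇒ V=6.8787 continue | (k=3,j=2): S=73.9474, (K−S)⁺=0.0000, hold=2.1850 ⇒ V=2.1850 continue | (k=3,j=3): S=86.0256, (K−S)⁺=0.0000, hold=0.3345 ⇒ V=0.3345 continue  boundary S*=54.6404
step 2: (k=2,j=0): S=58.9340, (K−S)⁺=9.7760, hold=10.4386 ⇒ V=10.4386 continue | (k=2,j=1): S=68.5600, (K−S)⁺=0.1500, hold=4.5155 ⇒ V=4.5155 continue | (k=2,j=2): S=79.7582, (K−S)⁺=0.0000, hold=1.2549 ⇒ V=1.2549 continue  boundary S*=-
step 1: (k=1,j=0): S=63.5651, (K−S)⁺=5.1449, hold=7.4511 ⇒ V=7.4511 continue | (k=1,j=1): S=73.9474, (K−S)⁺=0.0000, hold=2.8745 ⇒ V=2.8745 continue  boundary S*=-
step 0: (k=0,j=0): S=68.5600, (K−S)⁺=0.1500, hold=5.1446 ⇒ V=5.1446 continue  boundary S*=-

price = 5.1446
boundary = - - - 54.6404 50.6596 54.6404 58.9340 63.5651
tree:
5.1446
7.4511 2.8745
10.4386 4.5155 1.2549
14.0696 6.8787 2.1850 0.3345
18.0504 10.0821 3.7243 0.6627 0.0092
21.7412 14.0696 6.1645 1.3125 0.0185 0.0000
25.1631 18.0504 9.7760 2.5988 0.0372 0.0000 0.0000
28.3357 21.7412 14.0696 5.1449 0.0747 0.0000 0.0000 0.0000
31.2772 25.1631 18.0504 9.7760 0.1500 0.0000 0.0000 0.0000 0.0000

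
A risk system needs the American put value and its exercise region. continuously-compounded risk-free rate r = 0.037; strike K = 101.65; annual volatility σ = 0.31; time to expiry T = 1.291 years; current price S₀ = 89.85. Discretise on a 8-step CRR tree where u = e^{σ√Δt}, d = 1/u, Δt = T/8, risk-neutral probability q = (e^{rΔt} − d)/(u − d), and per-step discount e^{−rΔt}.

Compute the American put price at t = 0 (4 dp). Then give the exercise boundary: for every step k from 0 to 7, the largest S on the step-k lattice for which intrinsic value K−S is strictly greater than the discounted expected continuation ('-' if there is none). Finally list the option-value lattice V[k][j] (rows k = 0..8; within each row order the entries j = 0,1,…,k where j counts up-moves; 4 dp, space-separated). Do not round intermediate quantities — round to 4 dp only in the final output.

price = 18.0640
boundary = - - - 61.8398 70.0408 61.8398 70.0408 79.3295
tree:
18.0640
24.3020 11.8655
31.6556 17.0315 6.6947
39.8102 23.6504 10.4285 2.9345
47.0510 31.6092 15.7494 5.0808 0.7619
53.4440 39.8102 22.8746 8.6100 1.5115 0.0000
59.0884 47.0510 31.6092 14.1660 2.9985 0.0000 0.0000
64.0720 53.4440 39.8102 22.3205 5.9483 0.0000 0.0000 0.0000
68.4720 59.0884 47.0510 31.6092 11.8000 0.0000 0.0000 0.0000 0.0000

Δt=0.16137, u=1.13262, d=0.88291, q=0.49289, disc=e^(-rΔt)=0.99405
k=8 terminal: V=max(K-S,0) → 68.4720 59.0884 47.0510 31.6092 11.8000 0.0000 0.0000 0.0000 0.0000
k=7: j=0 S=37.5780 intr=64.0720 cont=63.4668 V=64.0720[EX]; j=1 S=48.2060 intr=53.4440 cont=52.8389 V=53.4440[EX]; j=2 S=61.8398 intr=39.8102 cont=39.2051 V=39.8102[EX]; j=3 S=79.3295 intr=22.3205 cont=21.7154 V=22.3205[EX]; j=4 S=101.7657 intr=0.0000 cont=5.9483 V=5.9483[hold]; j=5 S=130.5474 intr=0.0000 cont=0.0000 V=0.0000[hold]; j=6 S=167.4693 intr=0.0000 cont=0.0000 V=0.0000[hold]; j=7 S=214.8335 intr=0.0000 cont=0.0000 V=0.0000[hold]  S*(7)=79.3295
k=6: j=0 S=42.5616 intr=59.0884 cont=58.4833 V=59.0884[EX]; j=1 S=54.5990 intr=47.0510 cont=46.4459 V=47.0510[EX]; j=2 S=70.0408 intr=31.6092 cont=31.0040 V=31.6092[EX]; j=3 S=89.8500 intr=11.8000 cont=14.1660 V=14.1660[hold]; j=4 S=115.2617 intr=0.0000 cont=2.9985 V=2.9985[hold]; j=5 S=147.8604 intr=0.0000 cont=0.0000 V=0.0000[hold]; j=6 S=189.6787 intr=0.0000 cont=0.0000 V=0.0000[hold]  S*(6)=70.0408
k=5: j=0 S=48.2060 intr=53.4440 cont=52.8389 V=53.4440[EX]; j=1 S=61.8398 intr=39.8102 cont=39.2051 V=39.8102[EX]; j=2 S=79.3295 intr=22.3205 cont=22.8746 V=22.8746[hold]; j=3 S=101.7657 intr=0.0000 cont=8.6100 V=8.6100[hold]; j=4 S=130.5474 intr=0.0000 cont=1.5115 V=1.5115[hold]; j=5 S=167.4693 intr=0.0000 cont=0.0000 V=0.0000[hold]  S*(5)=61.8398
k=4: j=0 S=54.5990 intr=47.0510 cont=46.4459 V=47.0510[EX]; j=1 S=70.0408 intr=31.6092 cont=31.2755 V=31.6092[EX]; j=2 S=89.8500 intr=11.8000 cont=15.7494 V=15.7494[hold]; j=3 S=115.2617 intr=0.0000 cont=5.0808 V=5.0808[hold]; j=4 S=147.8604 intr=0.0000 cont=0.7619 V=0.7619[hold]  S*(4)=70.0408
k=3: j=0 S=61.8398 intr=39.8102 cont=39.2051 V=39.8102[EX]; j=1 S=79.3295 intr=22.3205 cont=23.6504 V=23.6504[hold]; j=2 S=101.7657 intr=0.0000 cont=10.4285 V=10.4285[hold]; j=3 S=130.5474 intr=0.0000 cont=2.9345 V=2.9345[hold]  S*(3)=61.8398
k=2: j=0 S=70.0408 intr=31.6092 cont=31.6556 V=31.6556[hold]; j=1 S=89.8500 intr=11.8000 cont=17.0315 V=17.0315[hold]; j=2 S=115.2617 intr=0.0000 cont=6.6947 V=6.6947[hold]  S*(2)=-
k=1: j=0 S=79.3295 intr=22.3205 cont=24.3020 V=24.3020[hold]; j=1 S=101.7657 intr=0.0000 cont=11.8655 V=11.8655[hold]  S*(1)=-
k=0: j=0 S=89.8500 intr=11.8000 cont=18.0640 V=18.0640[hold]  S*(0)=-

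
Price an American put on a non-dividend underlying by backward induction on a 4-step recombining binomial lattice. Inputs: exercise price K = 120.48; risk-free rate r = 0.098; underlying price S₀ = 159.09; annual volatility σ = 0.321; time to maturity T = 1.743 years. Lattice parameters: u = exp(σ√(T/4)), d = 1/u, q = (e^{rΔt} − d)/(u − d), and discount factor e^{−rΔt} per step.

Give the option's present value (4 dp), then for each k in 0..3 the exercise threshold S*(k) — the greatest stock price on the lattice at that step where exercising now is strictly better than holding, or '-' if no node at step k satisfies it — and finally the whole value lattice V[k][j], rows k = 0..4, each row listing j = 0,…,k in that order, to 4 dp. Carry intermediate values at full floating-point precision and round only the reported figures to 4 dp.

Δt=0.43575  u=1.23602  d=0.80905  q=0.54940  discount=0.95820
step 4 (expiry): payoffs max(K−S,0) = 52.3182 16.3461 0.0000 0.0000 0.0000
step 3: (k=3,j=0): S=84.2493, (K−S)⁺=36.2307, hold=31.1941 ⇒ V=36.2307 exercise | (k=3,j=1): S=128.7115, (K−S)⁺=0.0000, hold=7.0576 ⇒ V=7.0576 continue | (k=3,j=2): S=196.6384, (K−S)⁺=0.0000, hold=0.0000 ⇒ V=0.0000 continue | (k=3,j=3): S=300.4134, (K−S)⁺=0.0000, hold=0.0000 ⇒ V=0.0000 continue  boundary S*=84.2493
step 2: (k=2,j=0): S=104.1339, (K−S)⁺=16.3461, hold=19.3583 ⇒ V=19.3583 continue | (k=2,j=1): S=159.0900, (K−S)⁺=0.0000, hold=3.0472 ⇒ V=3.0472 continue | (k=2,j=2): S=243.0490, (K−S)⁺=0.0000, hold=0.0000 ⇒ V=0.0000 continue  boundary S*=-
step 1: (k=1,j=0): S=128.7115, (K−S)⁺=0.0000, hold=9.9623 ⇒ V=9.9623 continue | (k=1,j=1): S=196.6384, (K−S)⁺=0.0000, hold=1.3156 ⇒ V=1.3156 continue  boundary S*=-
step 0: (k=0,j=0): S=159.0900, (K−S)⁺=0.0000, hold=4.9939 ⇒ V=4.9939 continue  boundary S*=-

price = 4.9939
boundary = - - - 84.2493
tree:
4.9939
9.9623 1.3156
19.3583 3.0472 0.0000
36.2307 7.0576 0.0000 0.0000
52.3182 16.3461 0.0000 0.0000 0.0000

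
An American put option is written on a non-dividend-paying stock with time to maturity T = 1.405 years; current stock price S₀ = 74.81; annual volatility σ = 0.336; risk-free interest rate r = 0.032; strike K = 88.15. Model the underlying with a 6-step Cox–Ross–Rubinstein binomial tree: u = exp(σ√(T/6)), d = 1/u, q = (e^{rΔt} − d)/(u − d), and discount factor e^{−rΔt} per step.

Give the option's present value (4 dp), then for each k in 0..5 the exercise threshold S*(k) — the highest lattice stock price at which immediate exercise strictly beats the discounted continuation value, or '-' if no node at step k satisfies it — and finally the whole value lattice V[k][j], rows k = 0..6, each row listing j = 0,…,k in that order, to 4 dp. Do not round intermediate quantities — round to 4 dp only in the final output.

price = 19.0312
boundary = - - 54.0422 45.9325 54.0422 63.5838
tree:
19.0312
25.9619 11.8936
34.1078 17.6288 5.9269
42.2175 25.1341 9.8529 1.8080
49.1103 34.1078 15.9002 3.5198 0.0000
54.9687 42.2175 24.5662 6.8523 0.0000 0.0000
59.9480 49.1103 34.1078 13.3400 0.0000 0.0000 0.0000

params: Δt=0.23417 u=1.17656 d=0.84994 q=0.48247 e^(-rΔt)=0.99253
t_6 payoffs: 59.9480 49.1103 34.1078 13.3400 0.0000 0.0000 0.0000
t_5: node(5,0) S=33.1813 payoff=54.9687 vs cont=54.3106 → 54.9687 [stop]  node(5,1) S=45.9325 payoff=42.2175 vs cont=41.5594 → 42.2175 [stop]  node(5,2) S=63.5838 payoff=24.5662 vs cont=23.9081 → 24.5662 [stop]  node(5,3) S=88.0183 payoff=0.1317 vs cont=6.8523 → 6.8523 [wait]  node(5,4) S=121.8427 payoff=0.0000 vs cont=0.0000 → 0.0000 [wait]  node(5,5) S=168.6653 payoff=0.0000 vs cont=0.0000 → 0.0000 [wait]  ⇒ S*(5)=63.5838
t_4: node(4,0) S=39.0397 payoff=49.1103 vs cont=48.4522 → 49.1103 [stop]  node(4,1) S=54.0422 payoff=34.1078 vs cont=33.4497 → 34.1078 [stop]  node(4,2) S=74.8100 payoff=13.3400 vs cont=15.9002 → 15.9002 [wait]  node(4,3) S=103.5586 payoff=0.0000 vs cont=3.5198 → 3.5198 [wait]  node(4,4) S=143.3549 payoff=0.0000 vs cont=0.0000 → 0.0000 [wait]  ⇒ S*(4)=54.0422
t_3: node(3,0) S=45.9325 payoff=42.2175 vs cont=41.5594 → 42.2175 [stop]  node(3,1) S=63.5838 payoff=24.5662 vs cont=25.1341 → 25.1341 [wait]  node(3,2) S=88.0183 payoff=0.1317 vs cont=9.8529 → 9.8529 [wait]  node(3,3) S=121.8427 payoff=0.0000 vs cont=1.8080 → 1.8080 [wait]  ⇒ S*(3)=45.9325
t_2: node(2,0) S=54.0422 payoff=34.1078 vs cont=33.7217 → 34.1078 [stop]  node(2,1) S=74.8100 payoff=13.3400 vs cont=17.6288 → 17.6288 [wait]  node(2,2) S=103.5586 payoff=0.0000 vs cont=5.9269 → 5.9269 [wait]  ⇒ S*(2)=54.0422
t_1: node(1,0) S=63.5838 payoff=24.5662 vs cont=25.9619 → 25.9619 [wait]  node(1,1) S=88.0183 payoff=0.1317 vs cont=11.8936 → 11.8936 [wait]  ⇒ S*(1)=-
t_0: node(0,0) S=74.8100 payoff=13.3400 vs cont=19.0312 → 19.0312 [wait]  ⇒ S*(0)=-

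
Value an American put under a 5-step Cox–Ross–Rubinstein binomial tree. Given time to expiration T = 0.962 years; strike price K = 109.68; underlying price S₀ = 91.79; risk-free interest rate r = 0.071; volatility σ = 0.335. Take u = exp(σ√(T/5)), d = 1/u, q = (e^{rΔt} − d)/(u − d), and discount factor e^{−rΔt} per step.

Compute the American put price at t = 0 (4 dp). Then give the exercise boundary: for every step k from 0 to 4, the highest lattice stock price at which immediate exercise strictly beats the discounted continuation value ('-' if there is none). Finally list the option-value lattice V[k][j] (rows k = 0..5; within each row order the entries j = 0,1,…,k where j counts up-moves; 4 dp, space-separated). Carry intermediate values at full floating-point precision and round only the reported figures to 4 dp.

params: Δt=0.19240 u=1.15829 d=0.86334 q=0.50996 e^(-rΔt)=0.98643
t_5 payoffs: 65.6535 50.6128 30.4337 3.3608 0.0000 0.0000
t_4: node(4,0) S=50.9953 payoff=58.6847 vs cont=57.1966 → 58.6847 [stop]  node(4,1) S=68.4168 payoff=41.2632 vs cont=39.7751 → 41.2632 [stop]  node(4,2) S=91.7900 payoff=17.8900 vs cont=16.4019 → 17.8900 [stop]  node(4,3) S=123.1482 payoff=0.0000 vs cont=1.6246 → 1.6246 [wait]  node(4,4) S=165.2192 payoff=0.0000 vs cont=0.0000 → 0.0000 [wait]  ⇒ S*(4)=91.7900
t_3: node(3,0) S=59.0672 payoff=50.6128 vs cont=49.1247 → 50.6128 [stop]  node(3,1) S=79.2463 payoff=30.4337 vs cont=28.9456 → 30.4337 [stop]  node(3,2) S=106.3192 payoff=3.3608 vs cont=9.4650 → 9.4650 [wait]  node(3,3) S=142.6410 payoff=0.0000 vs cont=0.7853 → 0.7853 [wait]  ⇒ S*(3)=79.2463
t_2: node(2,0) S=68.4168 payoff=41.2632 vs cont=39.7751 → 41.2632 [stop]  node(2,1) S=91.7900 payoff=17.8900 vs cont=19.4726 → 19.4726 [wait]  node(2,2) S=123.1482 payoff=0.0000 vs cont=4.9703 → 4.9703 [wait]  ⇒ S*(2)=68.4168
t_1: node(1,0) S=79.2463 payoff=30.4337 vs cont=29.7417 → 30.4337 [stop]  node(1,1) S=106.3192 payoff=3.3608 vs cont=11.9131 → 11.9131 [wait]  ⇒ S*(1)=79.2463
t_0: node(0,0) S=91.7900 payoff=17.8900 vs cont=20.7041 → 20.7041 [wait]  ⇒ S*(0)=-

price = 20.7041
boundary = - 79.2463 68.4168 79.2463 91.7900
tree:
20.7041
30.4337 11.9131
41.2632 19.4726 4.9703
50.6128 30.4337 9.4650 0.7853
58.6847 41.2632 17.8900 1.6246 0.0000
65.6535 50.6128 30.4337 3.3608 0.0000 0.0000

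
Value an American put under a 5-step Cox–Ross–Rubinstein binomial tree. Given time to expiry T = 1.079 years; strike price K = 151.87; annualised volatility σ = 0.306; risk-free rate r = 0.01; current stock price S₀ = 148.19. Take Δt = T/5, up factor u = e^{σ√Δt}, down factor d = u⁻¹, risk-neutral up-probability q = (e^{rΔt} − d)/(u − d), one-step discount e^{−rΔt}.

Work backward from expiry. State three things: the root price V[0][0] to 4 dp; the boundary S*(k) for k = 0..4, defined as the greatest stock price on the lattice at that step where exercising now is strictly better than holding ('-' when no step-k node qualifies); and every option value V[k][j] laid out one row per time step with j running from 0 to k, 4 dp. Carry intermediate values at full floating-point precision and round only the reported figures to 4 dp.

Δt=0.21580, u=1.15275, d=0.86749, q=0.47210, disc=e^(-rΔt)=0.99784
k=5 terminal: V=max(K-S,0) → 79.0679 55.1283 23.3165 0.0000 0.0000 0.0000
k=4: j=0 S=83.9226 intr=67.9474 cont=67.6200 V=67.9474[EX]; j=1 S=111.5190 intr=40.3510 cont=40.0236 V=40.3510[EX]; j=2 S=148.1900 intr=3.6800 cont=12.2824 V=12.2824[hold]; j=3 S=196.9196 intr=0.0000 cont=0.0000 V=0.0000[hold]; j=4 S=261.6730 intr=0.0000 cont=0.0000 V=0.0000[hold]  S*(4)=111.5190
k=3: j=0 S=96.7417 intr=55.1283 cont=54.8009 V=55.1283[EX]; j=1 S=128.5535 intr=23.3165 cont=27.0415 V=27.0415[hold]; j=2 S=170.8260 intr=0.0000 cont=6.4699 V=6.4699[hold]; j=3 S=226.9990 intr=0.0000 cont=0.0000 V=0.0000[hold]  S*(3)=96.7417
k=2: j=0 S=111.5190 intr=40.3510 cont=41.7784 V=41.7784[hold]; j=1 S=148.1900 intr=3.6800 cont=17.2924 V=17.2924[hold]; j=2 S=196.9196 intr=0.0000 cont=3.4081 V=3.4081[hold]  S*(2)=-
k=1: j=0 S=128.5535 intr=23.3165 cont=30.1535 V=30.1535[hold]; j=1 S=170.8260 intr=0.0000 cont=10.7146 V=10.7146[hold]  S*(1)=-
k=0: j=0 S=148.1900 intr=3.6800 cont=20.9313 V=20.9313[hold]  S*(0)=-

price = 20.9313
boundary = - - - 96.7417 111.5190
tree:
20.9313
30.1535 10.7146
41.7784 17.2924 3.4081
55.1283 27.0415 6.4699 0.0000
67.9474 40.3510 12.2824 0.0000 0.0000
79.0679 55.1283 23.3165 0.0000 0.0000 0.0000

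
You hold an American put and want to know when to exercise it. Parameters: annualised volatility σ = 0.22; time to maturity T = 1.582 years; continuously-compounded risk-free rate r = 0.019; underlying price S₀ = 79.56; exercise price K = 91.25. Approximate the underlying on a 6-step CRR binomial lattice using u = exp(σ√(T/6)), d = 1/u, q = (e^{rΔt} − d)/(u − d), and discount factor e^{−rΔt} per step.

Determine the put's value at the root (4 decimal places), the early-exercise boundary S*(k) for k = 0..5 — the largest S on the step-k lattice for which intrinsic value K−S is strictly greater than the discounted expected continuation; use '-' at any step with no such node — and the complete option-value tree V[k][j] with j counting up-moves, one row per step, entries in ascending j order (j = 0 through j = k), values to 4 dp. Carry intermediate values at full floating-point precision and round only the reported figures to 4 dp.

price = 15.2352
boundary = - - 63.4707 56.6908 63.4707 71.0614
tree:
15.2352
20.9767 9.5084
27.7793 14.2213 4.7772
34.5592 20.4049 8.0313 1.4922
40.6149 27.7793 13.0579 2.9636 0.0000
46.0237 34.5592 20.1886 5.8859 0.0000 0.0000
50.8548 40.6149 27.7793 11.6900 0.0000 0.0000 0.0000

Δt=0.26367  u=1.11959  d=0.89318  q=0.49397  discount=0.99500
step 6 (expiry): payoffs max(K−S,0) = 50.8548 40.6149 27.7793 11.6900 0.0000 0.0000 0.0000
step 5: (k=5,j=0): S=45.2263, (K−S)⁺=46.0237, hold=45.5677 ⇒ V=46.0237 exercise | (k=5,j=1): S=56.6908, (K−S)⁺=34.5592, hold=34.1032 ⇒ V=34.5592 exercise | (k=5,j=2): S=71.0614, (K−S)⁺=20.1886, hold=19.7326 ⇒ V=20.1886 exercise | (k=5,j=3): S=89.0749, (K−S)⁺=2.1751, hold=5.8859 ⇒ V=5.8859 continue | (k=5,j=4): S=111.6547, (K−S)⁺=0.0000, hold=0.0000 ⇒ V=0.0000 continue | (k=5,j=5): S=139.9583, (K−S)⁺=0.0000, hold=0.0000 ⇒ V=0.0000 continue  boundary S*=71.0614
step 4: (k=4,j=0): S=50.6351, (K−S)⁺=40.6149, hold=40.1589 ⇒ V=40.6149 exercise | (k=4,j=1): S=63.4707, (K−S)⁺=27.7793, hold=27.3233 ⇒ V=27.7793 exercise | (k=4,j=2): S=79.5600, (K−S)⁺=11.6900, hold=13.0579 ⇒ V=13.0579 continue | (k=4,j=3): S=99.7278, (K−S)⁺=0.0000, hold=2.9636 ⇒ V=2.9636 continue | (k=4,j=4): S=125.0080, (K−S)⁺=0.0000, hold=0.0000 ⇒ V=0.0000 continue  boundary S*=63.4707
step 3: (k=3,j=0): S=56.6908, (K−S)⁺=34.5592, hold=34.1032 ⇒ V=34.5592 exercise | (k=3,j=1): S=71.0614, (K−S)⁺=20.1886, hold=20.4049 ⇒ V=20.4049 continue | (k=3,j=2): S=89.0749, (K−S)⁺=2.1751, hold=8.0313 ⇒ V=8.0313 continue | (k=3,j=3): S=111.6547, (K−S)⁺=0.0000, hold=1.4922 ⇒ V=1.4922 continue  boundary S*=56.6908
step 2: (k=2,j=0): S=63.4707, (K−S)⁺=27.7793, hold=27.4297 ⇒ V=27.7793 exercise | (k=2,j=1): S=79.5600, (K−S)⁺=11.6900, hold=14.2213 ⇒ V=14.2213 continue | (k=2,j=2): S=99.7278, (K−S)⁺=0.0000, hold=4.7772 ⇒ V=4.7772 continue  boundary S*=63.4707
step 1: (k=1,j=0): S=71.0614, (K−S)⁺=20.1886, hold=20.9767 ⇒ V=20.9767 continue | (k=1,j=1): S=89.0749, (K−S)⁺=2.1751, hold=9.5084 ⇒ V=9.5084 continue  boundary S*=-
step 0: (k=0,j=0): S=79.5600, (K−S)⁺=11.6900, hold=15.2352 ⇒ V=15.2352 continue  boundary S*=-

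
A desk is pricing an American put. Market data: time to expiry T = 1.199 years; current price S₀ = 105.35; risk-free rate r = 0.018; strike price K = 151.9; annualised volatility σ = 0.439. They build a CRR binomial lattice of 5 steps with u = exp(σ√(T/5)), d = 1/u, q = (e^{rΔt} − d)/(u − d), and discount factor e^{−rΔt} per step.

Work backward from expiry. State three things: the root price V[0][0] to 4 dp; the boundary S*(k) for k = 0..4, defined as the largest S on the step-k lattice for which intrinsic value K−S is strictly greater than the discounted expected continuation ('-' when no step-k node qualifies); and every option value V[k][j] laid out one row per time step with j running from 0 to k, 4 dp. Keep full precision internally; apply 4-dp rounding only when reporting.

price = 53.0281
boundary = - - 68.5345 84.9712 105.3500
tree:
53.0281
67.8661 35.8610
83.3655 50.0519 19.3017
96.6228 66.9288 30.4286 6.2342
107.3155 83.3655 46.5500 11.5190 0.0000
115.9399 96.6228 66.9288 21.2837 0.0000 0.0000

Δt=0.23980  u=1.23983  d=0.80656  q=0.45645  discount=0.99569
step 5 (expiry): payoffs max(K−S,0) = 115.9399 96.6228 66.9288 21.2837 0.0000 0.0000
step 4: (k=4,j=0): S=44.5845, (K−S)⁺=107.3155, hold=106.6613 ⇒ V=107.3155 exercise | (k=4,j=1): S=68.5345, (K−S)⁺=83.3655, hold=82.7113 ⇒ V=83.3655 exercise | (k=4,j=2): S=105.3500, (K−S)⁺=46.5500, hold=45.8958 ⇒ V=46.5500 exercise | (k=4,j=3): S=161.9422, (K−S)⁺=0.0000, hold=11.5190 ⇒ V=11.5190 continue | (k=4,j=4): S=248.9347, (K−S)⁺=0.0000, hold=0.0000 ⇒ V=0.0000 continue  boundary S*=105.3500
step 3: (k=3,j=0): S=55.2772, (K−S)⁺=96.6228, hold=95.9685 ⇒ V=96.6228 exercise | (k=3,j=1): S=84.9712, (K−S)⁺=66.9288, hold=66.2745 ⇒ V=66.9288 exercise | (k=3,j=2): S=130.6163, (K−S)⁺=21.2837, hold=30.4286 ⇒ V=30.4286 continue | (k=3,j=3): S=200.7810, (K−S)⁺=0.0000, hold=6.2342 ⇒ V=6.2342 continue  boundary S*=84.9712
step 2: (k=2,j=0): S=68.5345, (K−S)⁺=83.3655, hold=82.7113 ⇒ V=83.3655 exercise | (k=2,j=1): S=105.3500, (K−S)⁺=46.5500, hold=50.0519 ⇒ V=50.0519 continue | (k=2,j=2): S=161.9422, (K−S)⁺=0.0000, hold=19.3017 ⇒ V=19.3017 continue  boundary S*=68.5345
step 1: (k=1,j=0): S=84.9712, (K−S)⁺=66.9288, hold=67.8661 ⇒ V=67.8661 continue | (k=1,j=1): S=130.6163, (K−S)⁺=21.2837, hold=35.8610 ⇒ V=35.8610 continue  boundary S*=-
step 0: (k=0,j=0): S=105.3500, (K−S)⁺=46.5500, hold=53.0281 ⇒ V=53.0281 continue  boundary S*=-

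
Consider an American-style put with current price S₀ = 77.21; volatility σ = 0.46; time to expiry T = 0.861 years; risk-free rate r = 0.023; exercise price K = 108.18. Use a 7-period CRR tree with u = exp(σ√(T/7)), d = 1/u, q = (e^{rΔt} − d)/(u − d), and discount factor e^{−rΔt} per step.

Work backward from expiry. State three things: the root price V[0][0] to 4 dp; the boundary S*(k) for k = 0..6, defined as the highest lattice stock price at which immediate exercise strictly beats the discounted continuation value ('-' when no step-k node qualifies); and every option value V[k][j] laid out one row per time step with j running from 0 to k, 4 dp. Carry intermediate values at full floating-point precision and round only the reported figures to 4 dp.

price = 34.8148
boundary = - - 55.9172 47.5863 55.9172 65.7067 77.2100
tree:
34.8148
43.3607 25.3302
52.2628 33.5237 16.1879
60.5937 42.7414 23.2691 8.2524
67.6835 52.2628 32.1980 13.2802 2.5983
73.7169 60.5937 42.4733 20.7355 4.9025 0.0000
78.8515 67.6835 52.2628 30.9700 9.2500 0.0000 0.0000
83.2211 73.7169 60.5937 42.4733 17.4528 0.0000 0.0000 0.0000

params: Δt=0.12300 u=1.17507 d=0.85101 q=0.46850 e^(-rΔt)=0.99717
t_7 payoffs: 83.2211 73.7169 60.5937 42.4733 17.4528 0.0000 0.0000 0.0000
t_6: node(6,0) S=29.3285 payoff=78.8515 vs cont=78.5459 → 78.8515 [stop]  node(6,1) S=40.4965 payoff=67.6835 vs cont=67.3779 → 67.6835 [stop]  node(6,2) S=55.9172 payoff=52.2628 vs cont=51.9572 → 52.2628 [stop]  node(6,3) S=77.2100 payoff=30.9700 vs cont=30.6644 → 30.9700 [stop]  node(6,4) S=106.6109 payoff=1.5691 vs cont=9.2500 → 9.2500 [wait]  node(6,5) S=147.2073 payoff=0.0000 vs cont=0.0000 → 0.0000 [wait]  node(6,6) S=203.2625 payoff=0.0000 vs cont=0.0000 → 0.0000 [wait]  ⇒ S*(6)=77.2100
t_5: node(5,0) S=34.4631 payoff=73.7169 vs cont=73.4113 → 73.7169 [stop]  node(5,1) S=47.5863 payoff=60.5937 vs cont=60.2881 → 60.5937 [stop]  node(5,2) S=65.7067 payoff=42.4733 vs cont=42.1677 → 42.4733 [stop]  node(5,3) S=90.7272 payoff=17.4528 vs cont=20.7355 → 20.7355 [wait]  node(5,4) S=125.2753 payoff=0.0000 vs cont=4.9025 → 4.9025 [wait]  node(5,5) S=172.9790 payoff=0.0000 vs cont=0.0000 → 0.0000 [wait]  ⇒ S*(5)=65.7067
t_4: node(4,0) S=40.4965 payoff=67.6835 vs cont=67.3779 → 67.6835 [stop]  node(4,1) S=55.9172 payoff=52.2628 vs cont=51.9572 → 52.2628 [stop]  node(4,2) S=77.2100 payoff=30.9700 vs cont=32.1980 → 32.1980 [wait]  node(4,3) S=106.6109 payoff=1.5691 vs cont=13.2802 → 13.2802 [wait]  node(4,4) S=147.2073 payoff=0.0000 vs cont=2.5983 → 2.5983 [wait]  ⇒ S*(4)=55.9172
t_3: node(3,0) S=47.5863 payoff=60.5937 vs cont=60.2881 → 60.5937 [stop]  node(3,1) S=65.7067 payoff=42.4733 vs cont=42.7414 → 42.7414 [wait]  node(3,2) S=90.7272 payoff=17.4528 vs cont=23.2691 → 23.2691 [wait]  node(3,3) S=125.2753 payoff=0.0000 vs cont=8.2524 → 8.2524 [wait]  ⇒ S*(3)=47.5863
t_2: node(2,0) S=55.9172 payoff=52.2628 vs cont=52.0824 → 52.2628 [stop]  node(2,1) S=77.2100 payoff=30.9700 vs cont=33.5237 → 33.5237 [wait]  node(2,2) S=106.6109 payoff=1.5691 vs cont=16.1879 → 16.1879 [wait]  ⇒ S*(2)=55.9172
t_1: node(1,0) S=65.7067 payoff=42.4733 vs cont=43.3607 → 43.3607 [wait]  node(1,1) S=90.7272 payoff=17.4528 vs cont=25.3302 → 25.3302 [wait]  ⇒ S*(1)=-
t_0: node(0,0) S=77.2100 payoff=30.9700 vs cont=34.8148 → 34.8148 [wait]  ⇒ S*(0)=-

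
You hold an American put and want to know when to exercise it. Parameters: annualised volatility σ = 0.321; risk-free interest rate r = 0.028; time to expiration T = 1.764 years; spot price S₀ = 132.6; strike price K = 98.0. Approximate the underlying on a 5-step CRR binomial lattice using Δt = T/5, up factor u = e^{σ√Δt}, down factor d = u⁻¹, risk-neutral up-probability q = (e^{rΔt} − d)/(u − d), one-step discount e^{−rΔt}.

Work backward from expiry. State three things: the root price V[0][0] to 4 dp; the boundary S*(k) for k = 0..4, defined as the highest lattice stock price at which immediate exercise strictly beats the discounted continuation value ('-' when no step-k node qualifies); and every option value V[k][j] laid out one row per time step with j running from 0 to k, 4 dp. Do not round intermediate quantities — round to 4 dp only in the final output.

price = 5.6965
boundary = - - - - 61.8480
tree:
5.6965
9.5169 1.6485
15.4985 3.1916 0.0000
24.3394 6.1790 0.0000 0.0000
36.1520 11.9629 0.0000 0.0000 0.0000
46.8882 23.1606 0.0000 0.0000 0.0000 0.0000

Δt=0.35280, u=1.21005, d=0.82641, q=0.47835, disc=e^(-rΔt)=0.99017
k=5 terminal: V=max(K-S,0) → 46.8882 23.1606 0.0000 0.0000 0.0000 0.0000
k=4: j=0 S=61.8480 intr=36.1520 cont=35.1887 V=36.1520[EX]; j=1 S=90.5596 intr=7.4404 cont=11.9629 V=11.9629[hold]; j=2 S=132.6000 intr=0.0000 cont=0.0000 V=0.0000[hold]; j=3 S=194.1567 intr=0.0000 cont=0.0000 V=0.0000[hold]; j=4 S=284.2898 intr=0.0000 cont=0.0000 V=0.0000[hold]  S*(4)=61.8480
k=3: j=0 S=74.8394 intr=23.1606 cont=24.3394 V=24.3394[hold]; j=1 S=109.5820 intr=0.0000 cont=6.1790 V=6.1790[hold]; j=2 S=160.4530 intr=0.0000 cont=0.0000 V=0.0000[hold]; j=3 S=234.9399 intr=0.0000 cont=0.0000 V=0.0000[hold]  S*(3)=-
k=2: j=0 S=90.5596 intr=7.4404 cont=15.4985 V=15.4985[hold]; j=1 S=132.6000 intr=0.0000 cont=3.1916 V=3.1916[hold]; j=2 S=194.1567 intr=0.0000 cont=0.0000 V=0.0000[hold]  S*(2)=-
k=1: j=0 S=109.5820 intr=0.0000 cont=9.5169 V=9.5169[hold]; j=1 S=160.4530 intr=0.0000 cont=1.6485 V=1.6485[hold]  S*(1)=-
k=0: j=0 S=132.6000 intr=0.0000 cont=5.6965 V=5.6965[hold]  S*(0)=-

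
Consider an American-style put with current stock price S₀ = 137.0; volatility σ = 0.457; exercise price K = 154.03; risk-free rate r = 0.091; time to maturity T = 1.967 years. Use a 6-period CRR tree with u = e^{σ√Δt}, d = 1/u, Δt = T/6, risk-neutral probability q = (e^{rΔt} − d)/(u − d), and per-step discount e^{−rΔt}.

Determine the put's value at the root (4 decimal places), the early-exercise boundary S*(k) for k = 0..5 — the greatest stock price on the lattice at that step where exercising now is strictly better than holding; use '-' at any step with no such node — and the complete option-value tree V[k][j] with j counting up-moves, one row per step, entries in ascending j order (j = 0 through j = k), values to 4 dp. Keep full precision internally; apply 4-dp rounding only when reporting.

price = 34.6728
boundary = - - 81.1788 62.4890 81.1788 105.4585
tree:
34.6728
51.1031 19.8528
72.8512 31.8069 8.7395
91.5410 49.2613 15.7539 2.0395
105.9278 72.8512 27.9512 4.1376 0.0000
117.0024 91.5410 48.5715 8.3942 0.0000 0.0000
125.5272 105.9278 72.8512 17.0300 0.0000 0.0000 0.0000

Δt=0.32783  u=1.29909  d=0.76977  q=0.49216  discount=0.97061
step 6 (expiry): payoffs max(K−S,0) = 125.5272 105.9278 72.8512 17.0300 0.0000 0.0000 0.0000
step 5: (k=5,j=0): S=37.0276, (K−S)⁺=117.0024, hold=112.4751 ⇒ V=117.0024 exercise | (k=5,j=1): S=62.4890, (K−S)⁺=91.5410, hold=87.0137 ⇒ V=91.5410 exercise | (k=5,j=2): S=105.4585, (K−S)⁺=48.5715, hold=44.0442 ⇒ V=48.5715 exercise | (k=5,j=3): S=177.9752, (K−S)⁺=0.0000, hold=8.3942 ⇒ V=8.3942 continue | (k=5,j=4): S=300.3567, (K−S)⁺=0.0000, hold=0.0000 ⇒ V=0.0000 continue | (k=5,j=5): S=506.8916, (K−S)⁺=0.0000, hold=0.0000 ⇒ V=0.0000 continue  boundary S*=105.4585
step 4: (k=4,j=0): S=48.1022, (K−S)⁺=105.9278, hold=101.4005 ⇒ V=105.9278 exercise | (k=4,j=1): S=81.1788, (K−S)⁺=72.8512, hold=68.3239 ⇒ V=72.8512 exercise | (k=4,j=2): S=137.0000, (K−S)⁺=17.0300, hold=27.9512 ⇒ V=27.9512 continue | (k=4,j=3): S=231.2056, (K−S)⁺=0.0000, hold=4.1376 ⇒ V=4.1376 continue | (k=4,j=4): S=390.1901, (K−S)⁺=0.0000, hold=0.0000 ⇒ V=0.0000 continue  boundary S*=81.1788
step 3: (k=3,j=0): S=62.4890, (K−S)⁺=91.5410, hold=87.0137 ⇒ V=91.5410 exercise | (k=3,j=1): S=105.4585, (K−S)⁺=48.5715, hold=49.2613 ⇒ V=49.2613 continue | (k=3,j=2): S=177.9752, (K−S)⁺=0.0000, hold=15.7539 ⇒ V=15.7539 continue | (k=3,j=3): S=300.3567, (K−S)⁺=0.0000, hold=2.0395 ⇒ V=2.0395 continue  boundary S*=62.4890
step 2: (k=2,j=0): S=81.1788, (K−S)⁺=72.8512, hold=68.6534 ⇒ V=72.8512 exercise | (k=2,j=1): S=137.0000, (K−S)⁺=17.0300, hold=31.8069 ⇒ V=31.8069 continue | (k=2,j=2): S=231.2056, (K−S)⁺=0.0000, hold=8.7395 ⇒ V=8.7395 continue  boundary S*=81.1788
step 1: (k=1,j=0): S=105.4585, (K−S)⁺=48.5715, hold=51.1031 ⇒ V=51.1031 continue | (k=1,j=1): S=177.9752, (K−S)⁺=0.0000, hold=19.8528 ⇒ V=19.8528 continue  boundary S*=-
step 0: (k=0,j=0): S=137.0000, (K−S)⁺=17.0300, hold=34.6728 ⇒ V=34.6728 continue  boundary S*=-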